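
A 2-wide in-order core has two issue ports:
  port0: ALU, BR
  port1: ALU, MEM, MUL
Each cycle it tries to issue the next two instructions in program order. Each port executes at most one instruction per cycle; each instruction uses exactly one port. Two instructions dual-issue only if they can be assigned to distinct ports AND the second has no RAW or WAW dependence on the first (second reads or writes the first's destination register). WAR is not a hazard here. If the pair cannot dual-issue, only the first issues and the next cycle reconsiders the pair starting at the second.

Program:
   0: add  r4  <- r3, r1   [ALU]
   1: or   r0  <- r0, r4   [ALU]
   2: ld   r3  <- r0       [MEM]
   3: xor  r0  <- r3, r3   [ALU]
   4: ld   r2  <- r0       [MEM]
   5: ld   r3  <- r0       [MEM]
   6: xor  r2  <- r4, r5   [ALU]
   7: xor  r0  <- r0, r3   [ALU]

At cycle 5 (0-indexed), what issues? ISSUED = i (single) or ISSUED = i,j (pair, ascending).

0. add.ALU @i0  | RAW r4
1. or.ALU @i1  | RAW r0
2. ld.MEM @i2  | RAW r3
3. xor.ALU @i3  | RAW r0
4. ld.MEM @i4  | no-port MEM/MEM
5. ld.MEM+xor.ALU @i5,i6  | 2-wide
6. xor.ALU @i7  | tail

ISSUED = 5,6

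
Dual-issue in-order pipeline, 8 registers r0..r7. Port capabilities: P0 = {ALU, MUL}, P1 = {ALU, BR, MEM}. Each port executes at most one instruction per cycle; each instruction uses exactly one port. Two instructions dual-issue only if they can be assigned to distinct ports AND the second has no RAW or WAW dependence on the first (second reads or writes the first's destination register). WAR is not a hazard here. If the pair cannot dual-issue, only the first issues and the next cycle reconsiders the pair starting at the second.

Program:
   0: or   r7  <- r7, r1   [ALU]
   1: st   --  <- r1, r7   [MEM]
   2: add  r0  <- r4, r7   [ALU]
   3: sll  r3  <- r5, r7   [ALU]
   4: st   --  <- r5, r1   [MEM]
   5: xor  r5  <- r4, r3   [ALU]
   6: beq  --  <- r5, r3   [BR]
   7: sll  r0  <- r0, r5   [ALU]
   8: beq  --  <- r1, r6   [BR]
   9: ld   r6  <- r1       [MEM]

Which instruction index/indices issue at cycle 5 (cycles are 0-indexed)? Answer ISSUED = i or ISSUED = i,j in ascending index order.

t=0 i0:or ; RAW r7
t=1 i1&i2:st+add ; pair
t=2 i3&i4:sll+st ; pair
t=3 i5:xor ; RAW r5
t=4 i6&i7:beq+sll ; pair
t=5 i8:beq ; no-port BR/MEM
t=6 i9:ld ; tail

ISSUED = 8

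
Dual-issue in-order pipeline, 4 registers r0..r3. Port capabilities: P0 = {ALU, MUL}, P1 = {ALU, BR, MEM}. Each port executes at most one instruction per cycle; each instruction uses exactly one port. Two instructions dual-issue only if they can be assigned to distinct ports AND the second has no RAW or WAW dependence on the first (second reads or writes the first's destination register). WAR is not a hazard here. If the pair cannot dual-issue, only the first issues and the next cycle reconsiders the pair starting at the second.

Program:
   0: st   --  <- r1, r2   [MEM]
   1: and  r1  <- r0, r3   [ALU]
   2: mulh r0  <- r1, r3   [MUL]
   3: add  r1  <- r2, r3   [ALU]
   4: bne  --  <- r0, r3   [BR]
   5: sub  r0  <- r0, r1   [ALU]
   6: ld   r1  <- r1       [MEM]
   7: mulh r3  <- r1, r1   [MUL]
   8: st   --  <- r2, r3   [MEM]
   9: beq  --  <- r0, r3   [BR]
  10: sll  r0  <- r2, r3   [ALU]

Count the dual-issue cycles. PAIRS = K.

PAIRS = 4

t=0 i0+i1:st.MEM/and.ALU ; pair
t=1 i2+i3:mulh.MUL/add.ALU ; pair
t=2 i4+i5:bne.BR/sub.ALU ; pair
t=3 i6:ld.MEM ; RAW r1
t=4 i7:mulh.MUL ; RAW r3
t=5 i8:st.MEM ; no-port MEM/BR
t=6 i9+i10:beq.BR/sll.ALU ; pair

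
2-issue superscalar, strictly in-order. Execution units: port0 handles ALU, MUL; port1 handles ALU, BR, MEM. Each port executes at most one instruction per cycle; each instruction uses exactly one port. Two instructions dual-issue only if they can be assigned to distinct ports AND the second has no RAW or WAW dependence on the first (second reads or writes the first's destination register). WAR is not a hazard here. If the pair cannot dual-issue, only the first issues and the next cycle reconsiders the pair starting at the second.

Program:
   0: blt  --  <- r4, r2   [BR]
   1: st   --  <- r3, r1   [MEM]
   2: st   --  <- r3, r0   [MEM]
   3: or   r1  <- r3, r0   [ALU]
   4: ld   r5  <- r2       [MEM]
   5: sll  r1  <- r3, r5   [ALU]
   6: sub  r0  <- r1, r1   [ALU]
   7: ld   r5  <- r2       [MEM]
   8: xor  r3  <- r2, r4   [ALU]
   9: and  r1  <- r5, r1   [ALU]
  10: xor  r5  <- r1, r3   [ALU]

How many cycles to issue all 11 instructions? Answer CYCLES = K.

CYCLES = 8

  cy0 -> i0 (blt.BR) no-port BR/MEM
  cy1 -> i1 (st.MEM) no-port MEM/MEM
  cy2 -> i2&i3 (st.MEM+or.ALU) 2-wide
  cy3 -> i4 (ld.MEM) RAW r5
  cy4 -> i5 (sll.ALU) RAW r1
  cy5 -> i6&i7 (sub.ALU+ld.MEM) 2-wide
  cy6 -> i8&i9 (xor.ALU+and.ALU) 2-wide
  cy7 -> i10 (xor.ALU) tail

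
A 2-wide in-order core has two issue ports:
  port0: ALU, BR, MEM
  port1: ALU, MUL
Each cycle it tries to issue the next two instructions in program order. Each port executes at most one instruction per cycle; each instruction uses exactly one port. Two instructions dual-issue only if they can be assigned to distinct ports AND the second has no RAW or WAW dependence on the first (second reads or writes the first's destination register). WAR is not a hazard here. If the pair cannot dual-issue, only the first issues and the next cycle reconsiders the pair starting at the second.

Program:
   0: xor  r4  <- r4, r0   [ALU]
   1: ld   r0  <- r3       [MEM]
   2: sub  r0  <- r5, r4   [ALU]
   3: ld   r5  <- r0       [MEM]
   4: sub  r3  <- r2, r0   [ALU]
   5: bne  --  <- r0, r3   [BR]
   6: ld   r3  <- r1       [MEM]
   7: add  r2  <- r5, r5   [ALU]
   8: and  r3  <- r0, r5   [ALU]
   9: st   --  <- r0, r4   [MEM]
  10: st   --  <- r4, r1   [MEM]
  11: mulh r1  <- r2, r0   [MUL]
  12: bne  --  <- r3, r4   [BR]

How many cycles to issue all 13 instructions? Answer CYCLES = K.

0. xor.ALU+ld.MEM @i0,i1  | dual
1. sub.ALU @i2  | RAW r0
2. ld.MEM+sub.ALU @i3,i4  | dual
3. bne.BR @i5  | no-port BR/MEM
4. ld.MEM+add.ALU @i6,i7  | dual
5. and.ALU+st.MEM @i8,i9  | dual
6. st.MEM+mulh.MUL @i10,i11  | dual
7. bne.BR @i12  | tail

CYCLES = 8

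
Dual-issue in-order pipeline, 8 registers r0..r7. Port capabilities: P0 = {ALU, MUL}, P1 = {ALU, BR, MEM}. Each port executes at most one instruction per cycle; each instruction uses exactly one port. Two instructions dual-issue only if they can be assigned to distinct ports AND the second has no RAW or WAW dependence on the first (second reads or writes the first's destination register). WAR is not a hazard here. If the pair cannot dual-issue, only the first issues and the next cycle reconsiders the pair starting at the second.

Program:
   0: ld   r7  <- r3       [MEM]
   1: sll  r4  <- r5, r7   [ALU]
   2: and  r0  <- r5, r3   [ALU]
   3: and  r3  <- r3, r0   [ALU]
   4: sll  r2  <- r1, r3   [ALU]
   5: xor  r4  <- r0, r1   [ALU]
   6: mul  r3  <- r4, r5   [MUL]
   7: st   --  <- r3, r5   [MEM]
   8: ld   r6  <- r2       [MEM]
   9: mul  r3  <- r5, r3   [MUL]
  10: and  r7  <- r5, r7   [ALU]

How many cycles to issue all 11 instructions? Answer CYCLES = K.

#0 head=0: ld i0 RAW r7
#1 head=1: sll/and i1&i2 dual
#2 head=3: and i3 RAW r3
#3 head=4: sll/xor i4&i5 dual
#4 head=6: mul i6 RAW r3
#5 head=7: st i7 no-port MEM/MEM
#6 head=8: ld/mul i8&i9 dual
#7 head=10: and i10 tail

CYCLES = 8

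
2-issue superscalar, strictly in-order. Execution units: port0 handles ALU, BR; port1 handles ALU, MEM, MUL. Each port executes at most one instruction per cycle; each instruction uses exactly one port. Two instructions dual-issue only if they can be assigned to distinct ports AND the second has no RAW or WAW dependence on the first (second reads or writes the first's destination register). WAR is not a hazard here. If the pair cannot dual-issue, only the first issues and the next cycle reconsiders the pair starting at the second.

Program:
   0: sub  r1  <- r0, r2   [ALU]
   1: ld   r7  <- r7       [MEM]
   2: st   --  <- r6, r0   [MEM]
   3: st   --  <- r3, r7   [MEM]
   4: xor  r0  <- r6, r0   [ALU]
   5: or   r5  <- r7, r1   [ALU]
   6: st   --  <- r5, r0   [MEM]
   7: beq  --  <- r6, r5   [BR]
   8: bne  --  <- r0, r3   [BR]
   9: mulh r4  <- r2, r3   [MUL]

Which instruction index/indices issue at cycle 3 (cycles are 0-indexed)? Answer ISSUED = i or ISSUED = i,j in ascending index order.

ISSUED = 5

[0] i0+i1  sub.ALU;ld.MEM  -- 2-wide
[1] i2  st.MEM  -- no-port MEM/MEM
[2] i3+i4  st.MEM;xor.ALU  -- 2-wide
[3] i5  or.ALU  -- RAW r5
[4] i6+i7  st.MEM;beq.BR  -- 2-wide
[5] i8+i9  bne.BR;mulh.MUL  -- 2-wide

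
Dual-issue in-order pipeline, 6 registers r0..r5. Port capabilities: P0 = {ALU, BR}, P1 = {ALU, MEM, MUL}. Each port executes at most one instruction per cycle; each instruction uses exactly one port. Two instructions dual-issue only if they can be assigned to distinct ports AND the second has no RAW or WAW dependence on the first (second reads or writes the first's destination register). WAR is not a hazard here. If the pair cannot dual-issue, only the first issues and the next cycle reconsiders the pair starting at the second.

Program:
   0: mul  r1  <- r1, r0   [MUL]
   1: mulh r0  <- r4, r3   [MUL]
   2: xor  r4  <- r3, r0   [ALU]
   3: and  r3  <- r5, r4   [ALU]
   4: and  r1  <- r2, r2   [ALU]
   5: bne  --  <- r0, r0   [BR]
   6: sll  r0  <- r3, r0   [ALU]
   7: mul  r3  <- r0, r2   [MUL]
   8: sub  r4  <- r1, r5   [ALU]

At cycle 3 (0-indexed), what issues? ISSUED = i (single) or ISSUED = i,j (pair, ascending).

#0 head=0: mul.MUL i0 no-port MUL/MUL
#1 head=1: mulh.MUL i1 RAW r0
#2 head=2: xor.ALU i2 RAW r4
#3 head=3: and.ALU and.ALU i3/i4 2-wide
#4 head=5: bne.BR sll.ALU i5/i6 2-wide
#5 head=7: mul.MUL sub.ALU i7/i8 2-wide

ISSUED = 3,4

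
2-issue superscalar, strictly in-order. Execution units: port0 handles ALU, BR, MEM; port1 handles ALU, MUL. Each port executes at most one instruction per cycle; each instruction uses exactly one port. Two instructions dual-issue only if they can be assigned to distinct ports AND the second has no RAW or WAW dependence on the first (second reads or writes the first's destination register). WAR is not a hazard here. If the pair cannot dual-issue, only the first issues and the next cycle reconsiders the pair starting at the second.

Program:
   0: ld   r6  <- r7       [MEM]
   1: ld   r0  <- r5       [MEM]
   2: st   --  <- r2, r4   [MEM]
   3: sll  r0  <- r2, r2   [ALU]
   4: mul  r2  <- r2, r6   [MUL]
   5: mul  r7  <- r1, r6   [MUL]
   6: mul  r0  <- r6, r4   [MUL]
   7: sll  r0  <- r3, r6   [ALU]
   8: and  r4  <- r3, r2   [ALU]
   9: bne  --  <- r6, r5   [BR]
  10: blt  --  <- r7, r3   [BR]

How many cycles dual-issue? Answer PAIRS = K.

0. ld @i0  | no-port MEM/MEM
1. ld @i1  | no-port MEM/MEM
2. st sll @i2+i3  | 2-wide
3. mul @i4  | no-port MUL/MUL
4. mul @i5  | no-port MUL/MUL
5. mul @i6  | WAW r0
6. sll and @i7+i8  | 2-wide
7. bne @i9  | no-port BR/BR
8. blt @i10  | tail

PAIRS = 2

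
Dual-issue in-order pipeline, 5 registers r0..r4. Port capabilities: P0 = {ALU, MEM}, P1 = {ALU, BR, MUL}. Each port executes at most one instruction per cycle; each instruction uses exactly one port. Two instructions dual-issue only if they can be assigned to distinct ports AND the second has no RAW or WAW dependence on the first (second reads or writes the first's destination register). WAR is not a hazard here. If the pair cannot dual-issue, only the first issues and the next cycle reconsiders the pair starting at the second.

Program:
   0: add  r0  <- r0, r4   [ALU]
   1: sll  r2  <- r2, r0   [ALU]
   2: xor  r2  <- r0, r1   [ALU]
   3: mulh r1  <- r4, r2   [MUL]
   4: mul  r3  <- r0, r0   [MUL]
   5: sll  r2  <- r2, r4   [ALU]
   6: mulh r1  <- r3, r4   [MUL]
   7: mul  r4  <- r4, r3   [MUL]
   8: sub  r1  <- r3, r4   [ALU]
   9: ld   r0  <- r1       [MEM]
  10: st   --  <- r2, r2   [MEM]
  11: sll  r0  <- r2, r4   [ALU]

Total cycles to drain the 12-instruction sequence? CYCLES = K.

CYCLES = 10

0. add.ALU @i0  | RAW r0
1. sll.ALU @i1  | WAW r2
2. xor.ALU @i2  | RAW r2
3. mulh.MUL @i3  | no-port MUL/MUL
4. mul.MUL+sll.ALU @i4&i5  | 2-wide
5. mulh.MUL @i6  | no-port MUL/MUL
6. mul.MUL @i7  | RAW r4
7. sub.ALU @i8  | RAW r1
8. ld.MEM @i9  | no-port MEM/MEM
9. st.MEM+sll.ALU @i10&i11  | 2-wide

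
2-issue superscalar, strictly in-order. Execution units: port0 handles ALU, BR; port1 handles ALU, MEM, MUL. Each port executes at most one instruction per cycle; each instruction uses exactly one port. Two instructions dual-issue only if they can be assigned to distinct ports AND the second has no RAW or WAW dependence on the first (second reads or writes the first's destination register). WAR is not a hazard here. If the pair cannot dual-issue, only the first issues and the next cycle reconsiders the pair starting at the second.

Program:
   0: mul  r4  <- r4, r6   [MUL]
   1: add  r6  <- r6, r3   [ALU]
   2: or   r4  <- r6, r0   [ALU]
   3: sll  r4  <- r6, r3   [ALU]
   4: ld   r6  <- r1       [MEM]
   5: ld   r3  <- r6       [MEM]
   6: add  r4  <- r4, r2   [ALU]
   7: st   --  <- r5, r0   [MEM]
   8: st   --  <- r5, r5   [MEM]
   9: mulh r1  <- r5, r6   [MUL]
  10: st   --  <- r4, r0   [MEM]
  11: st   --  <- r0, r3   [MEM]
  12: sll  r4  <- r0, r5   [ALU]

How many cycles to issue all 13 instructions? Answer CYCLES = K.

c0: i0+i1 mul.MUL add.ALU  pair
c1: i2 or.ALU  WAW r4
c2: i3+i4 sll.ALU ld.MEM  pair
c3: i5+i6 ld.MEM add.ALU  pair
c4: i7 st.MEM  no-port MEM/MEM
c5: i8 st.MEM  no-port MEM/MUL
c6: i9 mulh.MUL  no-port MUL/MEM
c7: i10 st.MEM  no-port MEM/MEM
c8: i11+i12 st.MEM sll.ALU  pair

CYCLES = 9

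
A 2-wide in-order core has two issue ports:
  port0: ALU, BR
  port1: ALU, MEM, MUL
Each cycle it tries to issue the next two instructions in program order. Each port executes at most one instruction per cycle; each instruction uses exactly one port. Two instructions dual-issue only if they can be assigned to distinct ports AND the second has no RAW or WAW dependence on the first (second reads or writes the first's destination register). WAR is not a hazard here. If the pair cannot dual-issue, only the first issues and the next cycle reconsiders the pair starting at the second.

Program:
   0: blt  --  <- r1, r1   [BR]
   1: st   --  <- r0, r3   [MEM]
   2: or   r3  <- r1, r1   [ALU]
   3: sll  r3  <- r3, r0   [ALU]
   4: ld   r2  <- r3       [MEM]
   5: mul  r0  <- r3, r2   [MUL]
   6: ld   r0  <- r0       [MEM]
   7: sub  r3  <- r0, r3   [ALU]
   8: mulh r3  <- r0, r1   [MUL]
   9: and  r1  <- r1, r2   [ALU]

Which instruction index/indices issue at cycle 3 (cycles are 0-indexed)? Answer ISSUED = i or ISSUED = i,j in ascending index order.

ISSUED = 4

  cy0 -> i0&i1 (blt+st) 2-wide
  cy1 -> i2 (or) RAW+WAW r3
  cy2 -> i3 (sll) RAW r3
  cy3 -> i4 (ld) no-port MEM/MUL
  cy4 -> i5 (mul) no-port MUL/MEM
  cy5 -> i6 (ld) RAW r0
  cy6 -> i7 (sub) WAW r3
  cy7 -> i8&i9 (mulh+and) 2-wide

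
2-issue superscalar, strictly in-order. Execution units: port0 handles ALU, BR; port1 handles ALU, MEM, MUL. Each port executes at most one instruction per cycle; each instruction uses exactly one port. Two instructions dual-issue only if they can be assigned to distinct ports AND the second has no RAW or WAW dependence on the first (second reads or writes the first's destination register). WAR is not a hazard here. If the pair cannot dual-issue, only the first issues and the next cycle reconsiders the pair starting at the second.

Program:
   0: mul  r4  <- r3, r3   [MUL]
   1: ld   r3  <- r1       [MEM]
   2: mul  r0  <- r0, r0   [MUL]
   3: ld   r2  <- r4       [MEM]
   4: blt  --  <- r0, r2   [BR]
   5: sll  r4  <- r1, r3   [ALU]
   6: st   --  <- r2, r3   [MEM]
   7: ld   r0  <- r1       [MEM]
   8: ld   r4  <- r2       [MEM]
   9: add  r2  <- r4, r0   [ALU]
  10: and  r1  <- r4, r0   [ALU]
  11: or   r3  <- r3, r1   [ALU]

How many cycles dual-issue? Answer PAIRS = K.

PAIRS = 2

t=0 i0:mul ; no-port MUL/MEM
t=1 i1:ld ; no-port MEM/MUL
t=2 i2:mul ; no-port MUL/MEM
t=3 i3:ld ; RAW r2
t=4 i4,i5:blt;sll ; dual
t=5 i6:st ; no-port MEM/MEM
t=6 i7:ld ; no-port MEM/MEM
t=7 i8:ld ; RAW r4
t=8 i9,i10:add;and ; dual
t=9 i11:or ; tail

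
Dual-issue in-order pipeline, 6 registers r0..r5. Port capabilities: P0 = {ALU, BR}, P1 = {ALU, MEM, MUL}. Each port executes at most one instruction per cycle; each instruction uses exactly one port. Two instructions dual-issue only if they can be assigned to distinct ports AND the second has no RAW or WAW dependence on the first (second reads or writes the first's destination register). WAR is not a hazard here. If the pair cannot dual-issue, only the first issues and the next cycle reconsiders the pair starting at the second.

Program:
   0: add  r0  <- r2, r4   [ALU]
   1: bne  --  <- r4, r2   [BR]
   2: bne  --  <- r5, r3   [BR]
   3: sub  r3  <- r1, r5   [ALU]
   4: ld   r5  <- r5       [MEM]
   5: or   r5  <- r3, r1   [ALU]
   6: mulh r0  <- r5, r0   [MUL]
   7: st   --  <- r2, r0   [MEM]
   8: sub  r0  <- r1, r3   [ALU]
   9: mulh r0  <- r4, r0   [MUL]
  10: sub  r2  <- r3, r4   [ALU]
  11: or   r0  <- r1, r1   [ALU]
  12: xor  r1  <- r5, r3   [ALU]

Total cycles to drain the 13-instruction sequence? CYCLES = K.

CYCLES = 8

t=0 i0&i1:add+bne ; 2-wide
t=1 i2&i3:bne+sub ; 2-wide
t=2 i4:ld ; WAW r5
t=3 i5:or ; RAW r5
t=4 i6:mulh ; no-port MUL/MEM
t=5 i7&i8:st+sub ; 2-wide
t=6 i9&i10:mulh+sub ; 2-wide
t=7 i11&i12:or+xor ; 2-wide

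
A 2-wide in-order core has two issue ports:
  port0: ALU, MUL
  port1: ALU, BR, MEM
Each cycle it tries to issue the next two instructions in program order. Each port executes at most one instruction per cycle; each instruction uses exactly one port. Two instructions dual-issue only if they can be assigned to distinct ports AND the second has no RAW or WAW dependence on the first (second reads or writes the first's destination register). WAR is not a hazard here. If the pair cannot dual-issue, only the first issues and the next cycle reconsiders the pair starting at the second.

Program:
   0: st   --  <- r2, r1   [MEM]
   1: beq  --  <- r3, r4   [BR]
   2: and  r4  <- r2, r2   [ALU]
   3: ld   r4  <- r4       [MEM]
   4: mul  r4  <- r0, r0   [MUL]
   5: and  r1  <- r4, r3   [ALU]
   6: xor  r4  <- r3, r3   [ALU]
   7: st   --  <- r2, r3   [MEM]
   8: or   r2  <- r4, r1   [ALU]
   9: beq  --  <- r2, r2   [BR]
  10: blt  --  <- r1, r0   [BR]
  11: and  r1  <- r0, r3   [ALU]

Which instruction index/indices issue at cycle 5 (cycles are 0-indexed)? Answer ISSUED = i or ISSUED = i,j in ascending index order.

ISSUED = 7,8

c0: i0 st.MEM  no-port MEM/BR
c1: i1,i2 beq.BR+and.ALU  2-wide
c2: i3 ld.MEM  WAW r4
c3: i4 mul.MUL  RAW r4
c4: i5,i6 and.ALU+xor.ALU  2-wide
c5: i7,i8 st.MEM+or.ALU  2-wide
c6: i9 beq.BR  no-port BR/BR
c7: i10,i11 blt.BR+and.ALU  2-wide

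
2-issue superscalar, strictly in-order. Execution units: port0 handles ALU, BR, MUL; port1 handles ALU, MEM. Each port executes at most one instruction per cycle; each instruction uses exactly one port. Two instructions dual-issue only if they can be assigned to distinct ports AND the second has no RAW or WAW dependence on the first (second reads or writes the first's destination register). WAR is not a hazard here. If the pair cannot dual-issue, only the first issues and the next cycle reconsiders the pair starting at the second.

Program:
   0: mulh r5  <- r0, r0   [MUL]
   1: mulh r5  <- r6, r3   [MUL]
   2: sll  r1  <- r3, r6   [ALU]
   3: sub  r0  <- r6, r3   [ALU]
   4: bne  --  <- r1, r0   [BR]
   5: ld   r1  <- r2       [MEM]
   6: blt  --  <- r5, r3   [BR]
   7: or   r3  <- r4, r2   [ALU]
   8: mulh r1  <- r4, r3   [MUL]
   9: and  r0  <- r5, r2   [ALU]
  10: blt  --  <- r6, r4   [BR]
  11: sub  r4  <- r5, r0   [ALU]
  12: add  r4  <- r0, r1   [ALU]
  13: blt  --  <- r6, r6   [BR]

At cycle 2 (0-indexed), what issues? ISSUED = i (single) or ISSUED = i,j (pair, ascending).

ISSUED = 3

[0] i0  mulh  -- no-port MUL/MUL
[1] i1&i2  mulh/sll  -- 2-wide
[2] i3  sub  -- RAW r0
[3] i4&i5  bne/ld  -- 2-wide
[4] i6&i7  blt/or  -- 2-wide
[5] i8&i9  mulh/and  -- 2-wide
[6] i10&i11  blt/sub  -- 2-wide
[7] i12&i13  add/blt  -- 2-wide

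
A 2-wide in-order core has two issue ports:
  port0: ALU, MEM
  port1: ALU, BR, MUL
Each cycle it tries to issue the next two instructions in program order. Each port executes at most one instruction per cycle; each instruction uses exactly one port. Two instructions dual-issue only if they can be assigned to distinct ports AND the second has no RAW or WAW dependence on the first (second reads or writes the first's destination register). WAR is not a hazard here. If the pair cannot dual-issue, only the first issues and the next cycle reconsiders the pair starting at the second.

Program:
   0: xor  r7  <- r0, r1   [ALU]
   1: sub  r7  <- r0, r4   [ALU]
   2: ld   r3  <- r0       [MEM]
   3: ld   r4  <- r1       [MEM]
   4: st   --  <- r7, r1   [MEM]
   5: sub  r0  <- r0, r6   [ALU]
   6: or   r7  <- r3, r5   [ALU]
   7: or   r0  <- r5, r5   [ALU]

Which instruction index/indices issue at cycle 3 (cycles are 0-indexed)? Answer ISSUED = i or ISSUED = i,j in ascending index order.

ISSUED = 4,5

  cy0 -> i0 (xor.ALU) WAW r7
  cy1 -> i1/i2 (sub.ALU;ld.MEM) pair
  cy2 -> i3 (ld.MEM) no-port MEM/MEM
  cy3 -> i4/i5 (st.MEM;sub.ALU) pair
  cy4 -> i6/i7 (or.ALU;or.ALU) pair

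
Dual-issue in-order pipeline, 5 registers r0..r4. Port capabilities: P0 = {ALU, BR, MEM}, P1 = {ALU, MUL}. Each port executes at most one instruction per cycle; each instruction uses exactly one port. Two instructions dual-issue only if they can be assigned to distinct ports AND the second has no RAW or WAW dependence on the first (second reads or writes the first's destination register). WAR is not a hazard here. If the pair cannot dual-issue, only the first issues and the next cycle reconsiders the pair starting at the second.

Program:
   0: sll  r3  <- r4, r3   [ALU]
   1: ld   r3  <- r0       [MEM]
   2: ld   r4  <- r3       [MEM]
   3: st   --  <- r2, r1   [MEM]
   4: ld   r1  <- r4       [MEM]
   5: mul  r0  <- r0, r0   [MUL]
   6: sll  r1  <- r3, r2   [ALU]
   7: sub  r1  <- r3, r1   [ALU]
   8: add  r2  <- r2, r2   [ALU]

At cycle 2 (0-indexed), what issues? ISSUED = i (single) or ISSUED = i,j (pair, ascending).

ISSUED = 2

  cy0 -> i0 (sll.ALU) WAW r3
  cy1 -> i1 (ld.MEM) no-port MEM/MEM
  cy2 -> i2 (ld.MEM) no-port MEM/MEM
  cy3 -> i3 (st.MEM) no-port MEM/MEM
  cy4 -> i4/i5 (ld.MEM+mul.MUL) pair
  cy5 -> i6 (sll.ALU) RAW+WAW r1
  cy6 -> i7/i8 (sub.ALU+add.ALU) pair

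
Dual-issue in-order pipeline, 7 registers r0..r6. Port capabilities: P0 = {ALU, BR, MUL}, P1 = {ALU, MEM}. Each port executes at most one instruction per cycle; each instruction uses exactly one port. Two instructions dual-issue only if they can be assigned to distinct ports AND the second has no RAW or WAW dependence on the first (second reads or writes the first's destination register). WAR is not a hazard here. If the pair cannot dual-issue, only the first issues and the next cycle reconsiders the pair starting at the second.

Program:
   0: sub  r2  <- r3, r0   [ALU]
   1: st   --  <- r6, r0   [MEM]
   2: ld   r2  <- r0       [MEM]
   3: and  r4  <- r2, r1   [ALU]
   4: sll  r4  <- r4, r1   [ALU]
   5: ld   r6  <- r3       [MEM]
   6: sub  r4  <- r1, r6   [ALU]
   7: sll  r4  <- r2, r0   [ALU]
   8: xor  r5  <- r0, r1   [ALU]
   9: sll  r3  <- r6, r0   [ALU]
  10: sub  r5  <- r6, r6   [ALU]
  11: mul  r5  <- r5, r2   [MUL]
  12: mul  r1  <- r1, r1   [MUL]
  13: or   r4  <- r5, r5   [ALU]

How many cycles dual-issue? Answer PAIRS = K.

PAIRS = 5

t=0 i0/i1:sub st ; dual
t=1 i2:ld ; RAW r2
t=2 i3:and ; RAW+WAW r4
t=3 i4/i5:sll ld ; dual
t=4 i6:sub ; WAW r4
t=5 i7/i8:sll xor ; dual
t=6 i9/i10:sll sub ; dual
t=7 i11:mul ; no-port MUL/MUL
t=8 i12/i13:mul or ; dual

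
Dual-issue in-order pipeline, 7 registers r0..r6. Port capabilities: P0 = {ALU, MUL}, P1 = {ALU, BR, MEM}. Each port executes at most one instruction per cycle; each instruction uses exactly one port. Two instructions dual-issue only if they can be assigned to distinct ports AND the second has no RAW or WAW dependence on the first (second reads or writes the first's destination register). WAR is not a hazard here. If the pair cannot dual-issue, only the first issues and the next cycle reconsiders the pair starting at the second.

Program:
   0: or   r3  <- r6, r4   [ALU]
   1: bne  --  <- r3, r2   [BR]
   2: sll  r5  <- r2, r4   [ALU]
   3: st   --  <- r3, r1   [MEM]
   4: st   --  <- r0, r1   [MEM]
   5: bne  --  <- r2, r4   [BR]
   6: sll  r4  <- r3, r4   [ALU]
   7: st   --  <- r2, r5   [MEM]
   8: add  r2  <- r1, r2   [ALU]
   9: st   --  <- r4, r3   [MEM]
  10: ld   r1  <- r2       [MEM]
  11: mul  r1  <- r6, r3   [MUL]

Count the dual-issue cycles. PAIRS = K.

PAIRS = 3

  cy0 -> i0 (or) RAW r3
  cy1 -> i1&i2 (bne;sll) pair
  cy2 -> i3 (st) no-port MEM/MEM
  cy3 -> i4 (st) no-port MEM/BR
  cy4 -> i5&i6 (bne;sll) pair
  cy5 -> i7&i8 (st;add) pair
  cy6 -> i9 (st) no-port MEM/MEM
  cy7 -> i10 (ld) WAW r1
  cy8 -> i11 (mul) tail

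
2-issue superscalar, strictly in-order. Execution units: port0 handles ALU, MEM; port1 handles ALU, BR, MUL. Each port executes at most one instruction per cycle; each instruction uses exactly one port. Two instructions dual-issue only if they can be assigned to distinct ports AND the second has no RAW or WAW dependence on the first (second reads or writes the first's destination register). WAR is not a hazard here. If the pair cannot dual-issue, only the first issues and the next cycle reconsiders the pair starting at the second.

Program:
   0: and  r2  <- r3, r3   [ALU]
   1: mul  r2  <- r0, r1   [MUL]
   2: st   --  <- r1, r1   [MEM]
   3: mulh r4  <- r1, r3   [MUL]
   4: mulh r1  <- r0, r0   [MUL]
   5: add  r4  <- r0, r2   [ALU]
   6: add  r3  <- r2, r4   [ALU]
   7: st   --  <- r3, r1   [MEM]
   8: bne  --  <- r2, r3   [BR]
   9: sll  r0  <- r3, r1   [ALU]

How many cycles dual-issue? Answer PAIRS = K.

#0 head=0: and i0 WAW r2
#1 head=1: mul st i1+i2 dual
#2 head=3: mulh i3 no-port MUL/MUL
#3 head=4: mulh add i4+i5 dual
#4 head=6: add i6 RAW r3
#5 head=7: st bne i7+i8 dual
#6 head=9: sll i9 tail

PAIRS = 3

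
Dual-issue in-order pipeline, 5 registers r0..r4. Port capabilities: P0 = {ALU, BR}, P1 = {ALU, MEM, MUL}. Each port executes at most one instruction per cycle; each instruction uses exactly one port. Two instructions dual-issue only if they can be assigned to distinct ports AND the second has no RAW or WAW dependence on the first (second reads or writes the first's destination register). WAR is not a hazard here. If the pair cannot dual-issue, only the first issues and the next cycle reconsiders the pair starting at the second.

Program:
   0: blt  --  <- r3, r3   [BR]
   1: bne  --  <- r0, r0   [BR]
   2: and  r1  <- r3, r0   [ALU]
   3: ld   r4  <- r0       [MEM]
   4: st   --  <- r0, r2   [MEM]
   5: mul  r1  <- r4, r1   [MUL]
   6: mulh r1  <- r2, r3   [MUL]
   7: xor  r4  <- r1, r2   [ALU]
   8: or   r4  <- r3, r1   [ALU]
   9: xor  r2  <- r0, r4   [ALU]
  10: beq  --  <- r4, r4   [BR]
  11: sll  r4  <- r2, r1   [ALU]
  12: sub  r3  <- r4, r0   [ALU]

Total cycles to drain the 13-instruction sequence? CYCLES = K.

CYCLES = 11

  cy0 -> i0 (blt.BR) no-port BR/BR
  cy1 -> i1&i2 (bne.BR/and.ALU) 2-wide
  cy2 -> i3 (ld.MEM) no-port MEM/MEM
  cy3 -> i4 (st.MEM) no-port MEM/MUL
  cy4 -> i5 (mul.MUL) no-port MUL/MUL
  cy5 -> i6 (mulh.MUL) RAW r1
  cy6 -> i7 (xor.ALU) WAW r4
  cy7 -> i8 (or.ALU) RAW r4
  cy8 -> i9&i10 (xor.ALU/beq.BR) 2-wide
  cy9 -> i11 (sll.ALU) RAW r4
  cy10 -> i12 (sub.ALU) tail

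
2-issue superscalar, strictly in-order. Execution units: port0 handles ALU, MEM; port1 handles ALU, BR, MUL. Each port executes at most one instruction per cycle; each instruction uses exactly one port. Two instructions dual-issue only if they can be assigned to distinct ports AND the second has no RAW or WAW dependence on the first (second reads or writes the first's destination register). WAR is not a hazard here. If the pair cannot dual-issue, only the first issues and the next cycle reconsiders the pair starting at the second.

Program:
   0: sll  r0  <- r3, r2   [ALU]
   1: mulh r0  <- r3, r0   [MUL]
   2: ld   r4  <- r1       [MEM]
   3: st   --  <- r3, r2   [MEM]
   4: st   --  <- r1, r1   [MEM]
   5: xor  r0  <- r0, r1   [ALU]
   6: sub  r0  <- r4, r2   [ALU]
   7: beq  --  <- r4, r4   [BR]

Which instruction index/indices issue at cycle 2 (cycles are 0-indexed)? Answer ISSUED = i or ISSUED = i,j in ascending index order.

#0 head=0: sll i0 RAW+WAW r0
#1 head=1: mulh+ld i1/i2 dual
#2 head=3: st i3 no-port MEM/MEM
#3 head=4: st+xor i4/i5 dual
#4 head=6: sub+beq i6/i7 dual

ISSUED = 3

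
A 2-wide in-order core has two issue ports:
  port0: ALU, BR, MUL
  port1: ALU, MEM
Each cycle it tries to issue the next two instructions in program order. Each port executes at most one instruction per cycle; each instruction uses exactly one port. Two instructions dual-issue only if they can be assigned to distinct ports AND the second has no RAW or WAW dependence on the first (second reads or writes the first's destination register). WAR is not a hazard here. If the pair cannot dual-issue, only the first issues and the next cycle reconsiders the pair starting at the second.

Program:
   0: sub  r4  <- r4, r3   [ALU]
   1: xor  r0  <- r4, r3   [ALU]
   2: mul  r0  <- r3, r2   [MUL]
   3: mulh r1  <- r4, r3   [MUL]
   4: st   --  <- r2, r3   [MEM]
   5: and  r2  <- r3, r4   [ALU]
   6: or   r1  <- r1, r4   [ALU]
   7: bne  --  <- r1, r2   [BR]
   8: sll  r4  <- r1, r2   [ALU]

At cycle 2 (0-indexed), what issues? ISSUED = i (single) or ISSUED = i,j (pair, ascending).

ISSUED = 2

t=0 i0:sub.ALU ; RAW r4
t=1 i1:xor.ALU ; WAW r0
t=2 i2:mul.MUL ; no-port MUL/MUL
t=3 i3,i4:mulh.MUL;st.MEM ; dual
t=4 i5,i6:and.ALU;or.ALU ; dual
t=5 i7,i8:bne.BR;sll.ALU ; dual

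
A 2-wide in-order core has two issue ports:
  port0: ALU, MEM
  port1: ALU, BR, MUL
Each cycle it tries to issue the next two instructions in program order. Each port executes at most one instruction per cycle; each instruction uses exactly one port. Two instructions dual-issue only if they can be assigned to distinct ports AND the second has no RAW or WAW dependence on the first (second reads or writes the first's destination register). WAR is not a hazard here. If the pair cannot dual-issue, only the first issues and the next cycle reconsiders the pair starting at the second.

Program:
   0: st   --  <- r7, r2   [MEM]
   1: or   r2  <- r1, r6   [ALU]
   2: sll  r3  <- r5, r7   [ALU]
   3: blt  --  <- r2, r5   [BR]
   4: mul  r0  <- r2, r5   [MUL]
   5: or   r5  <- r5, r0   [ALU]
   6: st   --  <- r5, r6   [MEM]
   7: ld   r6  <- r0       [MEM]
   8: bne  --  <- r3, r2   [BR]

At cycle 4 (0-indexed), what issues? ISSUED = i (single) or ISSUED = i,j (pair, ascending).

[0] i0+i1  st.MEM+or.ALU  -- pair
[1] i2+i3  sll.ALU+blt.BR  -- pair
[2] i4  mul.MUL  -- RAW r0
[3] i5  or.ALU  -- RAW r5
[4] i6  st.MEM  -- no-port MEM/MEM
[5] i7+i8  ld.MEM+bne.BR  -- pair

ISSUED = 6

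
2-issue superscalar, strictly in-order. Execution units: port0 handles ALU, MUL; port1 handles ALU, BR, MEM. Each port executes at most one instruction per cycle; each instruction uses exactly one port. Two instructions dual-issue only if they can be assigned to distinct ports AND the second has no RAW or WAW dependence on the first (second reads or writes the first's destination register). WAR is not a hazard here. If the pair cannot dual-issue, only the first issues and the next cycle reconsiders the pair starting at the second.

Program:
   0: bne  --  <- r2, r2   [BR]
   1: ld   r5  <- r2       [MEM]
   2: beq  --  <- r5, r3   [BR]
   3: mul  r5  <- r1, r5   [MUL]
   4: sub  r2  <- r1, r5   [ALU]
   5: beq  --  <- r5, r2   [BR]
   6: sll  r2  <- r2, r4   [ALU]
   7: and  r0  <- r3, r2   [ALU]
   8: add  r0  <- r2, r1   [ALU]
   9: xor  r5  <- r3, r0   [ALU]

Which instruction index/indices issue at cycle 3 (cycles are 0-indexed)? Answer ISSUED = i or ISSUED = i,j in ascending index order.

t=0 i0:bne.BR ; no-port BR/MEM
t=1 i1:ld.MEM ; no-port MEM/BR
t=2 i2,i3:beq.BR+mul.MUL ; pair
t=3 i4:sub.ALU ; RAW r2
t=4 i5,i6:beq.BR+sll.ALU ; pair
t=5 i7:and.ALU ; WAW r0
t=6 i8:add.ALU ; RAW r0
t=7 i9:xor.ALU ; tail

ISSUED = 4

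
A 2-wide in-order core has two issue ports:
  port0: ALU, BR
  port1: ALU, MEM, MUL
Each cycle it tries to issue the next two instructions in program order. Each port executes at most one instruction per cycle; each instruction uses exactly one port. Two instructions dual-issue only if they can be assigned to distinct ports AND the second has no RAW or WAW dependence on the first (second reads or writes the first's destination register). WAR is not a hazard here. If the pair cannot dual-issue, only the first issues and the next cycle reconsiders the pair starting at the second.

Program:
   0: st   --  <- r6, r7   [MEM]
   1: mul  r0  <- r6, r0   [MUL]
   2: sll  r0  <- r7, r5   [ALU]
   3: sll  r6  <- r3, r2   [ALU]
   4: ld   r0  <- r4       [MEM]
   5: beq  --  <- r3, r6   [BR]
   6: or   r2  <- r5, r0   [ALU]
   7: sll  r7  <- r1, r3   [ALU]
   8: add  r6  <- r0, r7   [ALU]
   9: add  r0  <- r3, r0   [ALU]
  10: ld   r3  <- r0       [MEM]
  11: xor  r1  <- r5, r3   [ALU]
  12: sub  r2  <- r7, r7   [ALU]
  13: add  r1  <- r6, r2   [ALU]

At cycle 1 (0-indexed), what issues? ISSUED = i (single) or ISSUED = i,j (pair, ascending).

[0] i0  st.MEM  -- no-port MEM/MUL
[1] i1  mul.MUL  -- WAW r0
[2] i2&i3  sll.ALU+sll.ALU  -- pair
[3] i4&i5  ld.MEM+beq.BR  -- pair
[4] i6&i7  or.ALU+sll.ALU  -- pair
[5] i8&i9  add.ALU+add.ALU  -- pair
[6] i10  ld.MEM  -- RAW r3
[7] i11&i12  xor.ALU+sub.ALU  -- pair
[8] i13  add.ALU  -- tail

ISSUED = 1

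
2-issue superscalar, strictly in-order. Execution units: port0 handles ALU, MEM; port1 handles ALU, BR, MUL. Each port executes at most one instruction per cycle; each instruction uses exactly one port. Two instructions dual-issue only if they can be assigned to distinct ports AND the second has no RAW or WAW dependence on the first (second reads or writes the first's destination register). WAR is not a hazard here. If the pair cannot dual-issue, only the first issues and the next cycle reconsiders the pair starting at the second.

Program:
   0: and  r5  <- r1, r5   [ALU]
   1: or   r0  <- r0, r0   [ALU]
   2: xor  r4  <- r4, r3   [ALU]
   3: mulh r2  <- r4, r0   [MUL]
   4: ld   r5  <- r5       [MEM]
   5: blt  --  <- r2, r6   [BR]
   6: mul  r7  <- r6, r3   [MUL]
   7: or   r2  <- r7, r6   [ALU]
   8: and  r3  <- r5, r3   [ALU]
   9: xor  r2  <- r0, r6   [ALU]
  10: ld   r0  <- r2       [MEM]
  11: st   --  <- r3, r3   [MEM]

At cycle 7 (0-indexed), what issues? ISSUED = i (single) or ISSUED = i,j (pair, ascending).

ISSUED = 10

0. and/or @i0,i1  | 2-wide
1. xor @i2  | RAW r4
2. mulh/ld @i3,i4  | 2-wide
3. blt @i5  | no-port BR/MUL
4. mul @i6  | RAW r7
5. or/and @i7,i8  | 2-wide
6. xor @i9  | RAW r2
7. ld @i10  | no-port MEM/MEM
8. st @i11  | tail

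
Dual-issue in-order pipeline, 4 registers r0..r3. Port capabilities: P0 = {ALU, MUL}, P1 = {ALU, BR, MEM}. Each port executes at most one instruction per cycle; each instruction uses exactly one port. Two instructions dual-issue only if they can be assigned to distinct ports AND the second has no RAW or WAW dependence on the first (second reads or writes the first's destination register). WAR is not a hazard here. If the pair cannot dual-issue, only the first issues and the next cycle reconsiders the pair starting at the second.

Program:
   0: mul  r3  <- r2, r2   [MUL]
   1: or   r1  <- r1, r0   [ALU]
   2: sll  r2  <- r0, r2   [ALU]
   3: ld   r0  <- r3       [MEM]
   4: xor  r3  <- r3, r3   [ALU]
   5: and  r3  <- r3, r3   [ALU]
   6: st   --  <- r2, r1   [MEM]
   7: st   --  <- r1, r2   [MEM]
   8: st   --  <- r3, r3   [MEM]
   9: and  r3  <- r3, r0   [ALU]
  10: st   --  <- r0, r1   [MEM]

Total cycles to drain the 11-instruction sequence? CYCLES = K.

c0: i0,i1 mul/or  pair
c1: i2,i3 sll/ld  pair
c2: i4 xor  RAW+WAW r3
c3: i5,i6 and/st  pair
c4: i7 st  no-port MEM/MEM
c5: i8,i9 st/and  pair
c6: i10 st  tail

CYCLES = 7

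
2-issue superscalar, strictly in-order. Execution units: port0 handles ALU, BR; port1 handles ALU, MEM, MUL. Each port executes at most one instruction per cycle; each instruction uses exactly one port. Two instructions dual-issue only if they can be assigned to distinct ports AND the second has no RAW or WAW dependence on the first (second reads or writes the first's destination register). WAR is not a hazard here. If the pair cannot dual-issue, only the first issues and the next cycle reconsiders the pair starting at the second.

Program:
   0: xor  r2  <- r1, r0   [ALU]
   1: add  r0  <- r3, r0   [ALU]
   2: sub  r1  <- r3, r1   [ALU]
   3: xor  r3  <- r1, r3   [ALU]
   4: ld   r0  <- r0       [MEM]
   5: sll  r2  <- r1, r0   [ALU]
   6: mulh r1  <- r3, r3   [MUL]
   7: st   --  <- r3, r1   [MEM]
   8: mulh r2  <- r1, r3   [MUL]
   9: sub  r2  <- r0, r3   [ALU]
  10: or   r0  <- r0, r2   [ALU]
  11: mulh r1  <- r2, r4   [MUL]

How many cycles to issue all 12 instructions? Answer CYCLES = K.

0. xor.ALU add.ALU @i0+i1  | pair
1. sub.ALU @i2  | RAW r1
2. xor.ALU ld.MEM @i3+i4  | pair
3. sll.ALU mulh.MUL @i5+i6  | pair
4. st.MEM @i7  | no-port MEM/MUL
5. mulh.MUL @i8  | WAW r2
6. sub.ALU @i9  | RAW r2
7. or.ALU mulh.MUL @i10+i11  | pair

CYCLES = 8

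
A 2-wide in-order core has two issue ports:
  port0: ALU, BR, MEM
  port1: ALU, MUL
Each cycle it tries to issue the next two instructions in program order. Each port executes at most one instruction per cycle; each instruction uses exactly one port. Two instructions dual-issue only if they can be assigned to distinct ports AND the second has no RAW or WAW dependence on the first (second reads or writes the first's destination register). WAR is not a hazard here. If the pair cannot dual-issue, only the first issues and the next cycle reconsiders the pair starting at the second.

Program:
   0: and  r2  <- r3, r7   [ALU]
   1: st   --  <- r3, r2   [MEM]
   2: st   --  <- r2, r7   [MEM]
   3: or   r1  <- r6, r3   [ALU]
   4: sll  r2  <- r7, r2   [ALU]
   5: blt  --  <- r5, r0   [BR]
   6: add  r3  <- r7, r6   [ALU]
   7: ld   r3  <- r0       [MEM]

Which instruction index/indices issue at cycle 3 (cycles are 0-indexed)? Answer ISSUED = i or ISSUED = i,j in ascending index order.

c0: i0 and.ALU  RAW r2
c1: i1 st.MEM  no-port MEM/MEM
c2: i2&i3 st.MEM or.ALU  pair
c3: i4&i5 sll.ALU blt.BR  pair
c4: i6 add.ALU  WAW r3
c5: i7 ld.MEM  tail

ISSUED = 4,5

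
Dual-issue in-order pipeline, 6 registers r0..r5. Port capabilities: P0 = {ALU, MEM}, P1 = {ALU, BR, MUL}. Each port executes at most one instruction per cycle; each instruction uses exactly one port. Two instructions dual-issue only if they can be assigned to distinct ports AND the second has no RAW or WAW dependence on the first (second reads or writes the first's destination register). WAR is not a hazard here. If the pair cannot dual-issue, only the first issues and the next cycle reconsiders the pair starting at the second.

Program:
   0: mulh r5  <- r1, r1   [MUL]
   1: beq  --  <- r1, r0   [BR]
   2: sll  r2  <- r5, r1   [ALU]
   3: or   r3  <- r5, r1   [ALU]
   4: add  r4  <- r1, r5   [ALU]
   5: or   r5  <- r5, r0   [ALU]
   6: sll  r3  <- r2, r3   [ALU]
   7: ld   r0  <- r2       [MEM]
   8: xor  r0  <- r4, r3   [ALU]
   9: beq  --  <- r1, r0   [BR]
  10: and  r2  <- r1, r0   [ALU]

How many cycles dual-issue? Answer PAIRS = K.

  cy0 -> i0 (mulh.MUL) no-port MUL/BR
  cy1 -> i1+i2 (beq.BR/sll.ALU) pair
  cy2 -> i3+i4 (or.ALU/add.ALU) pair
  cy3 -> i5+i6 (or.ALU/sll.ALU) pair
  cy4 -> i7 (ld.MEM) WAW r0
  cy5 -> i8 (xor.ALU) RAW r0
  cy6 -> i9+i10 (beq.BR/and.ALU) pair

PAIRS = 4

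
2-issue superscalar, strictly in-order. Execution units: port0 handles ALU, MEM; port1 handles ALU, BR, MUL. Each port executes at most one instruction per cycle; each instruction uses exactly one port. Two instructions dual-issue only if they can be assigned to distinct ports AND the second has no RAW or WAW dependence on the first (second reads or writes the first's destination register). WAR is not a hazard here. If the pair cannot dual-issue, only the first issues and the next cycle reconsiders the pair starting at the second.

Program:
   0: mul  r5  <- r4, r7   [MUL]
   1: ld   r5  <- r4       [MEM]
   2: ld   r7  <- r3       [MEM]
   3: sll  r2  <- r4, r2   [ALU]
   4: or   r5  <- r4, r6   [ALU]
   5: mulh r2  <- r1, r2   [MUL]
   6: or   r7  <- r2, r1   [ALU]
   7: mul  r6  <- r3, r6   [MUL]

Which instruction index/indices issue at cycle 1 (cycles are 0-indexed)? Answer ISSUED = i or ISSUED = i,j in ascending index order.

t=0 i0:mul ; WAW r5
t=1 i1:ld ; no-port MEM/MEM
t=2 i2+i3:ld;sll ; dual
t=3 i4+i5:or;mulh ; dual
t=4 i6+i7:or;mul ; dual

ISSUED = 1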